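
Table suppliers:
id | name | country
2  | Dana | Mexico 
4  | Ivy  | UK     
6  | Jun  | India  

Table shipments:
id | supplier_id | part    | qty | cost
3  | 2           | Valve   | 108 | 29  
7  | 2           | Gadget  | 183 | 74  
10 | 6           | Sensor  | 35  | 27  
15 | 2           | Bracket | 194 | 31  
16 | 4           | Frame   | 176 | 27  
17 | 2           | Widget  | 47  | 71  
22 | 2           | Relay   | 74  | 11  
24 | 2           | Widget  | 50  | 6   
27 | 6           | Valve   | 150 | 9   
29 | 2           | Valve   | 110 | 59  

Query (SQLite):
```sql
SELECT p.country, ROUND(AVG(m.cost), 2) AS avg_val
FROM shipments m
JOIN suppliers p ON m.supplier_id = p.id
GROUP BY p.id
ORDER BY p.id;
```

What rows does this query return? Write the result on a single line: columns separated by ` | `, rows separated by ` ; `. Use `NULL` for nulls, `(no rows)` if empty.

Mexico | 40.14 ; UK | 27 ; India | 18

Join each shipments row to its suppliers via supplier_id.
Group joined rows by suppliers.id; compute ROUND(AVG(m.cost), 2) per group.
  2: ids {3, 7, 15, 17, 22, 24, 29} → ROUND(AVG(m.cost), 2)=40.14
  4: ids {16} → ROUND(AVG(m.cost), 2)=27
  6: ids {10, 27} → ROUND(AVG(m.cost), 2)=18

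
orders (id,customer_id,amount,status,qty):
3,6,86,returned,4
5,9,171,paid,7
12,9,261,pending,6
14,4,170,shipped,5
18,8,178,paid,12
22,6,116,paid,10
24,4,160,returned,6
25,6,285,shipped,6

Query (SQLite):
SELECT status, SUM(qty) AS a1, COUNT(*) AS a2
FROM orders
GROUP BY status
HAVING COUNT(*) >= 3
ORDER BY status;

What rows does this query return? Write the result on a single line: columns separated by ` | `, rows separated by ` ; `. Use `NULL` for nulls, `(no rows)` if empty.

Group orders by status.
Per group compute: SUM(qty), COUNT(*).
HAVING: drop groups with fewer than 3 rows.
  paid: ids {5, 18, 22} → SUM(qty)=29, COUNT(*)=3
  pending: ids {12} → SUM(qty)=6, COUNT(*)=1
  returned: ids {3, 24} → SUM(qty)=10, COUNT(*)=2
  shipped: ids {14, 25} → SUM(qty)=11, COUNT(*)=2

paid | 29 | 3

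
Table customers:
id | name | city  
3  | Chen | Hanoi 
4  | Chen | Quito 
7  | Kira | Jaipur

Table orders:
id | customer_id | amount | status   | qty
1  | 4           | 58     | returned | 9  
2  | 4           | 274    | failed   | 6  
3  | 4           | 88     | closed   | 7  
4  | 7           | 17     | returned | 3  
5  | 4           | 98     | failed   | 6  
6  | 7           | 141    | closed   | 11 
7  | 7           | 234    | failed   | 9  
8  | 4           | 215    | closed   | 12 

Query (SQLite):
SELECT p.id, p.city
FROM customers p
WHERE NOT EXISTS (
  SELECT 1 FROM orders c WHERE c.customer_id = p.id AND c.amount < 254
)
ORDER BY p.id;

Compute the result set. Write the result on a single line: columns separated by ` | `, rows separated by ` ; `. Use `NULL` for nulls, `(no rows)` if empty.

3 | Hanoi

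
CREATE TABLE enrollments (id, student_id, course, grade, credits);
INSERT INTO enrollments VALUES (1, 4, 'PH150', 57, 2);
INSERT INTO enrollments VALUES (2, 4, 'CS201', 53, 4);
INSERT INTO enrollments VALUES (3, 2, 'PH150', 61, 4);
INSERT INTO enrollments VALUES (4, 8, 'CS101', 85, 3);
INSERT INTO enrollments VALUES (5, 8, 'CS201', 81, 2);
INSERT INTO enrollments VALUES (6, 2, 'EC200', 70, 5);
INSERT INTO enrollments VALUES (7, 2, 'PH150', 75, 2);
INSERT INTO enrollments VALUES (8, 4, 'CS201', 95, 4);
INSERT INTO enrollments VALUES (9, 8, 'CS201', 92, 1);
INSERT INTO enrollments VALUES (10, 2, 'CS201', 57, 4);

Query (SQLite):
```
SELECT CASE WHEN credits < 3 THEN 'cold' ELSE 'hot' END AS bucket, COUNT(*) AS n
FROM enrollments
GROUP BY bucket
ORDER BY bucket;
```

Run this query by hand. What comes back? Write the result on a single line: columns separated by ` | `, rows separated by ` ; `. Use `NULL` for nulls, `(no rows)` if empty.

Bucket rows by credits < 3 → 'cold' else 'hot'; count each bucket.

cold | 4 ; hot | 6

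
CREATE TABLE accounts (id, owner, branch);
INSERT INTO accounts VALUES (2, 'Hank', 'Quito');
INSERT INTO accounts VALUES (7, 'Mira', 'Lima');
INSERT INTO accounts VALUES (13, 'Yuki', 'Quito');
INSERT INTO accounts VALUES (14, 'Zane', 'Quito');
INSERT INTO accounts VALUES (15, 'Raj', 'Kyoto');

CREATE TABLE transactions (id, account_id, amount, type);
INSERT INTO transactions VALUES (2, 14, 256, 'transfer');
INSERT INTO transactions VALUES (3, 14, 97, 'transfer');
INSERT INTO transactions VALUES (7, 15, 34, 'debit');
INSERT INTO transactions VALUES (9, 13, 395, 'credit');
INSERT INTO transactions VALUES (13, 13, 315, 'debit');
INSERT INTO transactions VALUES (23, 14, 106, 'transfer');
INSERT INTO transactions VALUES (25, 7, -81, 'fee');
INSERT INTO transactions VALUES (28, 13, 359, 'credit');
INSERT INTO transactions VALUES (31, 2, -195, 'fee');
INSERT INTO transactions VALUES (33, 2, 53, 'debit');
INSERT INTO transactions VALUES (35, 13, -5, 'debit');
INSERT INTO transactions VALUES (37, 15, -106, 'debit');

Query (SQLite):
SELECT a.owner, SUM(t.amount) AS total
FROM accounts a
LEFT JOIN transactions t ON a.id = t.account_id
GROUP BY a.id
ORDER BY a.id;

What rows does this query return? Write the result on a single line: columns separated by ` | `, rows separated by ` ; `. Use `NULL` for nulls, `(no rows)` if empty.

Hank | -142 ; Mira | -81 ; Yuki | 1064 ; Zane | 459 ; Raj | -72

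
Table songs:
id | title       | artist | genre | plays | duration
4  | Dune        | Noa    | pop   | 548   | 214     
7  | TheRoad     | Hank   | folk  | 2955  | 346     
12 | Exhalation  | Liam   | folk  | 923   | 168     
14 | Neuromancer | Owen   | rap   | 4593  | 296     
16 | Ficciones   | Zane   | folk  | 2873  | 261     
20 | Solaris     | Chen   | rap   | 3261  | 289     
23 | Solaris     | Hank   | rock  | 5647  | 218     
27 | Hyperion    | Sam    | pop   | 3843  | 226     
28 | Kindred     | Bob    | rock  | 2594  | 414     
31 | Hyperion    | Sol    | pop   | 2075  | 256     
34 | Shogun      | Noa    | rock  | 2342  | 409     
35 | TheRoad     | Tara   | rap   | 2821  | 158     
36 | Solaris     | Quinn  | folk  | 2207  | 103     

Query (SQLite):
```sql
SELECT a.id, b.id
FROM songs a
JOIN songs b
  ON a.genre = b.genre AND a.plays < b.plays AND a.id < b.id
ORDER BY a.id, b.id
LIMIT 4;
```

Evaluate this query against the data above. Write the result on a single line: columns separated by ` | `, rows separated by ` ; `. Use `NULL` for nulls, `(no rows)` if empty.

Pairs (a,b) with same genre, a.plays < b.plays, a.id < b.id.
genre groups: folk:{7,12,16,36} pop:{4,27,31} rap:{14,20,35} rock:{23,28,34}
Ordered by (a.id, b.id); first 4.

4 | 27 ; 4 | 31 ; 12 | 16 ; 12 | 36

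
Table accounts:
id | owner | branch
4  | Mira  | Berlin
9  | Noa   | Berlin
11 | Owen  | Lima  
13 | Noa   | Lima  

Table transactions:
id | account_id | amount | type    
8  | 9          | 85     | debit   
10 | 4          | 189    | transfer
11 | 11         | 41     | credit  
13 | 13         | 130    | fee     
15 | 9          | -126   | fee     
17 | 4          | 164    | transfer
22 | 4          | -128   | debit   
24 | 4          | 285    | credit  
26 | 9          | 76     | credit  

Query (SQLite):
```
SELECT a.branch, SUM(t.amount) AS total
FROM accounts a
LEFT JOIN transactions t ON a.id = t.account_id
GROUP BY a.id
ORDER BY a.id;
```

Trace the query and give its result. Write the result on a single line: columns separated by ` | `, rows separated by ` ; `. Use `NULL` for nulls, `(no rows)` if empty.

LEFT JOIN keeps every accounts row; unmatched ones get NULL for transactions columns.
Group by accounts.id and compute SUM(t.amount). SUM over an all-NULL group is NULL.
  4: ids {10, 17, 22, 24} → SUM(t.amount)=510
  9: ids {8, 15, 26} → SUM(t.amount)=35
  11: ids {11} → SUM(t.amount)=41
  13: ids {13} → SUM(t.amount)=130

Berlin | 510 ; Berlin | 35 ; Lima | 41 ; Lima | 130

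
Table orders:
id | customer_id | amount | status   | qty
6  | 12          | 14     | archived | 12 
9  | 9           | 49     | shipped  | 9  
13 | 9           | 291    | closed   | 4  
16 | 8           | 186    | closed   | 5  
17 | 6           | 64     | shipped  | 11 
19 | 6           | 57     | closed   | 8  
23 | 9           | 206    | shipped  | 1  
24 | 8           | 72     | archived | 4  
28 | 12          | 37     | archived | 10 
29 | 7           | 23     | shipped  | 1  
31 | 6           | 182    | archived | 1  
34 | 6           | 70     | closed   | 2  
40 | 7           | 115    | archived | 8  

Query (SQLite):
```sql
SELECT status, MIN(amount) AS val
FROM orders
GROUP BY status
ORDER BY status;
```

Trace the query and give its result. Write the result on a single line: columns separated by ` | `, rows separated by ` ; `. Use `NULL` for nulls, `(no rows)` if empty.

archived | 14 ; closed | 57 ; shipped | 23

Partition orders by status; compute MIN(amount) within each group.
  archived: ids {6, 24, 28, 31, 40} → MIN(amount)=14
  closed: ids {13, 16, 19, 34} → MIN(amount)=57
  shipped: ids {9, 17, 23, 29} → MIN(amount)=23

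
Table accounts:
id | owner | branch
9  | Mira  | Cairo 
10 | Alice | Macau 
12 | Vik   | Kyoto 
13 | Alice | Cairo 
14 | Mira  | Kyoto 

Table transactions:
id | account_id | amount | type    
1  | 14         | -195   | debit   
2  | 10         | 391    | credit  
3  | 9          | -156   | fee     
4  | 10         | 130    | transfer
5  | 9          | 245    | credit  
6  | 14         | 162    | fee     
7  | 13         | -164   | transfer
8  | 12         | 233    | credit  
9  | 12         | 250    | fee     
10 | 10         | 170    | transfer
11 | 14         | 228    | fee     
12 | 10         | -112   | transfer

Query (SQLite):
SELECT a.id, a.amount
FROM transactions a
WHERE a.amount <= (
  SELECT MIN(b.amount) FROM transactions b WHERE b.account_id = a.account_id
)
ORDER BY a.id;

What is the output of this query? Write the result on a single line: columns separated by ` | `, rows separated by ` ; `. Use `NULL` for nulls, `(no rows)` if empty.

For each transactions row a, compute MIN(amount) over rows sharing a.account_id.
Keep row a if a.amount <= that per-group MIN.
  account_id=9: MIN(amount) = -156
  account_id=10: MIN(amount) = -112
  account_id=12: MIN(amount) = 233
  account_id=13: MIN(amount) = -164
  account_id=14: MIN(amount) = -195

1 | -195 ; 3 | -156 ; 7 | -164 ; 8 | 233 ; 12 | -112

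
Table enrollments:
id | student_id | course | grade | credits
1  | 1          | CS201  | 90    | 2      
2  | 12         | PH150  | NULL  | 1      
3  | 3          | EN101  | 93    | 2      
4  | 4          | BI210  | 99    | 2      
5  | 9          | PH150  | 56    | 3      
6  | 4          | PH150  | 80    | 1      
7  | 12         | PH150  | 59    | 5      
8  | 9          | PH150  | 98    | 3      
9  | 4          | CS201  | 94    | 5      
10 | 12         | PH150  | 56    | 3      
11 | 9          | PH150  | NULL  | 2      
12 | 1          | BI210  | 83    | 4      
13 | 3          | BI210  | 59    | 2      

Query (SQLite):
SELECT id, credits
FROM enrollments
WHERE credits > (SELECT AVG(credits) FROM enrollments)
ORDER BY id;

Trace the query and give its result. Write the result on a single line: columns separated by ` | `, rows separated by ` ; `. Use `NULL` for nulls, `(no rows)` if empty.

Scalar subquery: AVG(credits) over all enrollments rows = 2.692308 (≈; comparison uses full precision).
Keep rows where credits > that value.

5 | 3 ; 7 | 5 ; 8 | 3 ; 9 | 5 ; 10 | 3 ; 12 | 4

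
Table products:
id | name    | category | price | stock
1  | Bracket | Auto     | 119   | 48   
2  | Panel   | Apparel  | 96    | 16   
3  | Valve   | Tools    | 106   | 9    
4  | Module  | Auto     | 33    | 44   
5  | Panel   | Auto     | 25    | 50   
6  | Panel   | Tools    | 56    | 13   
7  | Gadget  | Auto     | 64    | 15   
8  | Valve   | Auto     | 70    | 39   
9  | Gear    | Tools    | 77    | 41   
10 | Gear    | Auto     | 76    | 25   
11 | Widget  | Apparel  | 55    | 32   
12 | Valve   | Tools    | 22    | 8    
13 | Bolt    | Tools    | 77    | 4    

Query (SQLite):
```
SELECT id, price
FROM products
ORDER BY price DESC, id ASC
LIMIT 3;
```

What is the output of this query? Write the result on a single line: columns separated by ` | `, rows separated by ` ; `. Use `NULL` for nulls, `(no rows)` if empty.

Sort by price desc, tiebreak id asc: (119, id=1), (106, id=3), (96, id=2), (77, id=9), (77, id=13), (76, id=10) …. Take first 3.

1 | 119 ; 3 | 106 ; 2 | 96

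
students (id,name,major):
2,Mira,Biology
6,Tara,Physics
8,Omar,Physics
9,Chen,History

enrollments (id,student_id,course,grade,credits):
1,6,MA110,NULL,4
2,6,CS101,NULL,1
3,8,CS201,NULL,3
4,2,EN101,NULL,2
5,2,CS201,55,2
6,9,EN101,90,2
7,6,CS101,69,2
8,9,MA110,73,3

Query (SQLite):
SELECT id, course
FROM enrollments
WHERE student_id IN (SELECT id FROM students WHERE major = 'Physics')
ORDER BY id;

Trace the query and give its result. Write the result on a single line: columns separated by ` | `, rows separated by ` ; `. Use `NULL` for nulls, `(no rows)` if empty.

Inner query: students.id where major = 'Physics'.
Outer: keep enrollments rows whose student_id is in that set.
Inner query → {6, 8}

1 | MA110 ; 2 | CS101 ; 3 | CS201 ; 7 | CS101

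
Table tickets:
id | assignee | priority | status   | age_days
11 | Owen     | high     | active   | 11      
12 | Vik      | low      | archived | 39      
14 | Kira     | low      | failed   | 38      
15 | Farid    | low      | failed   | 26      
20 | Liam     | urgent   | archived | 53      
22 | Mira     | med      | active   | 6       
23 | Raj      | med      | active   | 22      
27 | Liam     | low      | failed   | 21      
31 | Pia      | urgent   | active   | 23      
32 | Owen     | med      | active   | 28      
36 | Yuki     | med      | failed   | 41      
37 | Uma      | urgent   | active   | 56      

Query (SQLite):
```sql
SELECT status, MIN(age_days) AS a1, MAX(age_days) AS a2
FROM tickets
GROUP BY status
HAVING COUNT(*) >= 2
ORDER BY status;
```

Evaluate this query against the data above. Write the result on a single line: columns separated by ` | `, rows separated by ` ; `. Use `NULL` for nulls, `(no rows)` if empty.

Group tickets by status.
Per group compute: MIN(age_days), MAX(age_days).
HAVING: drop groups with fewer than 2 rows.
  active: ids {11, 22, 23, 31, 32, 37} → MIN(age_days)=6, MAX(age_days)=56
  archived: ids {12, 20} → MIN(age_days)=39, MAX(age_days)=53
  failed: ids {14, 15, 27, 36} → MIN(age_days)=21, MAX(age_days)=41

active | 6 | 56 ; archived | 39 | 53 ; failed | 21 | 41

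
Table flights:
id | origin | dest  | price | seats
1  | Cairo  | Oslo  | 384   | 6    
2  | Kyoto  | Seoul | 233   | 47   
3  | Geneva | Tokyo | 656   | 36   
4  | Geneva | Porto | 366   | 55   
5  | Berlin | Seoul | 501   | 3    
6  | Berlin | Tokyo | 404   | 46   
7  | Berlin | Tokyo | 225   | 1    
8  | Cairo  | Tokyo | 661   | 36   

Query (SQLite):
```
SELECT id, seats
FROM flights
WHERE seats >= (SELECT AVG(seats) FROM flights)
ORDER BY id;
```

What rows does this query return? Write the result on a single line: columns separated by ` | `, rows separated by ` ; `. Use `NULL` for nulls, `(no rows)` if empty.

2 | 47 ; 3 | 36 ; 4 | 55 ; 6 | 46 ; 8 | 36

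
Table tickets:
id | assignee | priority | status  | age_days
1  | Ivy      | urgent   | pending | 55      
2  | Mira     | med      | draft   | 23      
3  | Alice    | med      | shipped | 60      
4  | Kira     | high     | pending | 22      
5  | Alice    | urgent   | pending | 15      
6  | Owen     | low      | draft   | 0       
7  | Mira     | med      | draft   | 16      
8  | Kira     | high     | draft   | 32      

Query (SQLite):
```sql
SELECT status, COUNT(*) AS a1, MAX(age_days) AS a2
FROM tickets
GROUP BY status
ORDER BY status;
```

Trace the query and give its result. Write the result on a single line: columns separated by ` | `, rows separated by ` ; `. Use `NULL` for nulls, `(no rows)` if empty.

Group tickets by status.
Per group compute: COUNT(*), MAX(age_days).
  draft: ids {2, 6, 7, 8} → COUNT(*)=4, MAX(age_days)=32
  pending: ids {1, 4, 5} → COUNT(*)=3, MAX(age_days)=55
  shipped: ids {3} → COUNT(*)=1, MAX(age_days)=60

draft | 4 | 32 ; pending | 3 | 55 ; shipped | 1 | 60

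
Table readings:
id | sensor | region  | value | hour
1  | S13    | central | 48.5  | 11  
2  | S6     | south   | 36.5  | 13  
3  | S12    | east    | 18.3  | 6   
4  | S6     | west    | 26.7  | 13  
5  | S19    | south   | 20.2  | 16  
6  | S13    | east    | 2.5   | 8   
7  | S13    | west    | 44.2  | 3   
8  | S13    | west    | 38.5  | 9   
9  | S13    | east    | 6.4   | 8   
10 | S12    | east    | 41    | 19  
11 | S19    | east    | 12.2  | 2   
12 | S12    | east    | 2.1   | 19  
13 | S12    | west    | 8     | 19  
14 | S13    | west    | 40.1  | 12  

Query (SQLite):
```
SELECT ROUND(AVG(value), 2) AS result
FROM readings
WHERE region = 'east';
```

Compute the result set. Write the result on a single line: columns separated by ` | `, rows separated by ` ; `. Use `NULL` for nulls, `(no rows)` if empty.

Rows where region='east' → value values: [18.3, 2.5, 6.4, 41, 12.2, 2.1].
AVG = 82.5 / 6 (rounded to 2 dp).

13.75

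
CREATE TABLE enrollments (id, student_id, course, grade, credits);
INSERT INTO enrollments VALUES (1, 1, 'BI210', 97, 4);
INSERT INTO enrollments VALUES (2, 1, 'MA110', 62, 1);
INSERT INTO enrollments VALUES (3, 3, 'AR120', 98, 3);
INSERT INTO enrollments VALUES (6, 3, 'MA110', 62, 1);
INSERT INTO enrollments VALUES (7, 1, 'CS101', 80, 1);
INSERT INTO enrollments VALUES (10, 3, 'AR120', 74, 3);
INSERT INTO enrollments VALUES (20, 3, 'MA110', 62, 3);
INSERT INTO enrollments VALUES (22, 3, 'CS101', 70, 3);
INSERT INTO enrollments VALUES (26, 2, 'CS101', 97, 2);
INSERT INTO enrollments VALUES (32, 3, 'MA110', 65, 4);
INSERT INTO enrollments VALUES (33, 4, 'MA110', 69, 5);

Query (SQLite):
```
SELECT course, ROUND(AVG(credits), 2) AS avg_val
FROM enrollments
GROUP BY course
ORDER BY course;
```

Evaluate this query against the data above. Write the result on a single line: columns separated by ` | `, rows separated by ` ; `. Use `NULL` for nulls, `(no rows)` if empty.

Partition enrollments by course; compute ROUND(AVG(credits), 2) within each group.
  AR120: ids {3, 10} → ROUND(AVG(credits), 2)=3
  BI210: ids {1} → ROUND(AVG(credits), 2)=4
  CS101: ids {7, 22, 26} → ROUND(AVG(credits), 2)=2
  MA110: ids {2, 6, 20, 32, 33} → ROUND(AVG(credits), 2)=2.8

AR120 | 3 ; BI210 | 4 ; CS101 | 2 ; MA110 | 2.8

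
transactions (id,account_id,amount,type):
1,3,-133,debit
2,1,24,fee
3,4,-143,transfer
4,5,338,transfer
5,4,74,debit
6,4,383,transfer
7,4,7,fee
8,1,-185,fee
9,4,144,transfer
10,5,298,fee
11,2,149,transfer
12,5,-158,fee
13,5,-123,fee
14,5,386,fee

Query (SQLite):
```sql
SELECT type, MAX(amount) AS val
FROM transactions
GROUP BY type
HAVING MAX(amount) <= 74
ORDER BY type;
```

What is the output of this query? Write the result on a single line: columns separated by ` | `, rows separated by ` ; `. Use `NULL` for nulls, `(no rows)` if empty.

debit | 74

Partition transactions by type; compute MAX(amount) within each group.
HAVING: keep groups where MAX(amount) <= 74.
  debit: ids {1, 5} → MAX(amount)=74
  fee: ids {2, 7, 8, 10, 12, 13, 14} → MAX(amount)=386
  transfer: ids {3, 4, 6, 9, 11} → MAX(amount)=383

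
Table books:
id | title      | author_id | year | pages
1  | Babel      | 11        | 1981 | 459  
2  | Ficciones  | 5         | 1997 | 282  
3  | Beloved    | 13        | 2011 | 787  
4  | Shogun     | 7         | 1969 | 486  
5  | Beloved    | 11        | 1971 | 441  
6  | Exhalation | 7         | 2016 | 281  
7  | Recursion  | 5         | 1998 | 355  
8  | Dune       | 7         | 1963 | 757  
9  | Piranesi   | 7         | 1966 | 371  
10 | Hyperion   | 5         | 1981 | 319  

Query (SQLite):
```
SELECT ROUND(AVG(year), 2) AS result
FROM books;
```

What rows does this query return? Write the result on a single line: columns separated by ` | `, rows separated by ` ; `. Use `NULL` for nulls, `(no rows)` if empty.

All year values: [1981, 1997, 2011, 1969, 1971, 2016, 1998, 1963, 1966, 1981].
AVG = 19853 / 10 (rounded to 2 dp).

1985.3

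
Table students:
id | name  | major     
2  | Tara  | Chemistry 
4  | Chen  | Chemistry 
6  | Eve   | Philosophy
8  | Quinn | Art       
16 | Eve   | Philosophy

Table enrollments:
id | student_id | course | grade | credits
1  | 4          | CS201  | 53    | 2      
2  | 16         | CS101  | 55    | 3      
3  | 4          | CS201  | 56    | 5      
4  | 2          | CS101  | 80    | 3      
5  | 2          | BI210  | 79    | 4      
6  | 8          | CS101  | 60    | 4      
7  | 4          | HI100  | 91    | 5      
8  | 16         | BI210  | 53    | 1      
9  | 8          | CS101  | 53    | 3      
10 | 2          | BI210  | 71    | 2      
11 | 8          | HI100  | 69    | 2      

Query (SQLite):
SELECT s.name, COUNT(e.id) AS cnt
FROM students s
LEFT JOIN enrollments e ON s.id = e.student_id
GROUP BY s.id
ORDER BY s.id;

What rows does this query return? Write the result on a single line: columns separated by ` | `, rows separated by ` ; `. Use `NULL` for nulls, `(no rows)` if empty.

Tara | 3 ; Chen | 3 ; Eve | 0 ; Quinn | 3 ; Eve | 2

LEFT JOIN keeps every students row; unmatched ones get NULL for enrollments columns.
Group by students.id and compute COUNT(e.id). COUNT(col) of an all-NULL group is 0.
  2: ids {4, 5, 10} → COUNT(e.id)=3
  4: ids {1, 3, 7} → COUNT(e.id)=3
  6: ids {—} → COUNT(e.id)=0
  8: ids {6, 9, 11} → COUNT(e.id)=3
  16: ids {2, 8} → COUNT(e.id)=2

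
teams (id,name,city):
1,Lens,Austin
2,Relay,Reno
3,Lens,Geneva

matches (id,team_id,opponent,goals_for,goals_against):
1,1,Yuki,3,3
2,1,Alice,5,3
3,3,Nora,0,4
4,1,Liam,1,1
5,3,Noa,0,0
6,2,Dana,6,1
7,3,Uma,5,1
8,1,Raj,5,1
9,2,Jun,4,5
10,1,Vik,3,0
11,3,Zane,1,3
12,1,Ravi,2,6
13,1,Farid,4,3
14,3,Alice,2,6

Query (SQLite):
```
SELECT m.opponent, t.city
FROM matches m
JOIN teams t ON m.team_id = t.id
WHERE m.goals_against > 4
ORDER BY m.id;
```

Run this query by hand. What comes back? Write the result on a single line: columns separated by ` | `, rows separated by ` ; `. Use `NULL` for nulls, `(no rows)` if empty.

Each matches row matches the teams row where team_id = teams.id.
Then keep rows with m.goals_against > 4.

Jun | Reno ; Ravi | Austin ; Alice | Geneva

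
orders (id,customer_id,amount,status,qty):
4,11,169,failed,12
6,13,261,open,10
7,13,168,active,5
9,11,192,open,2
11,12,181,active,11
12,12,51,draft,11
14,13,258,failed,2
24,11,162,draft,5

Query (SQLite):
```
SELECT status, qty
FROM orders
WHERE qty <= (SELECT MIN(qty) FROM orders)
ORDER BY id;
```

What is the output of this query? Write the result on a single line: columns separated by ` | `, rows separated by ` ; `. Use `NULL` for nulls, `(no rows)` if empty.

Scalar subquery: MIN(qty) over all orders rows = 2.
Keep rows where qty <= that value.

open | 2 ; failed | 2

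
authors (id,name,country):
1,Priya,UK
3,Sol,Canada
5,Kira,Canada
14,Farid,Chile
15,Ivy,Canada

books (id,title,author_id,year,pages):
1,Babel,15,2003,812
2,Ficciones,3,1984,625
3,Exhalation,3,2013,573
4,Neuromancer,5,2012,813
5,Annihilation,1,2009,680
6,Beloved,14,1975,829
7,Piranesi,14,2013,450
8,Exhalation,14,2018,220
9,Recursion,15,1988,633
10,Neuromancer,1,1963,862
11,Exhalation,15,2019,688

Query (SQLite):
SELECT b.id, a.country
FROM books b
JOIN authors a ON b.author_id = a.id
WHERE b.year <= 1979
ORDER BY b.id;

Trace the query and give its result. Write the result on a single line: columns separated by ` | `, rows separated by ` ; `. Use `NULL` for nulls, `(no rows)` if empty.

Each books row matches the authors row where author_id = authors.id.
Then keep rows with b.year <= 1979.

6 | Chile ; 10 | UK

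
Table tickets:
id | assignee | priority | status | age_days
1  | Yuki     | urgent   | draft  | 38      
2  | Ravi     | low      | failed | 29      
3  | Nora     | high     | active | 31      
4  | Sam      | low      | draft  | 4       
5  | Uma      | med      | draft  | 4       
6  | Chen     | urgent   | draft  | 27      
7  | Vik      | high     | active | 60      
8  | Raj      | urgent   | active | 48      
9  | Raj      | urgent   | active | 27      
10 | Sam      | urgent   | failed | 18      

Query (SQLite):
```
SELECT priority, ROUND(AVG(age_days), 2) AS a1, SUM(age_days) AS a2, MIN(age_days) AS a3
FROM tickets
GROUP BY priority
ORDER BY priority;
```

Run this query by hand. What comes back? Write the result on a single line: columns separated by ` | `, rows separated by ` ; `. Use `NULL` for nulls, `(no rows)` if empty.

Group tickets by priority.
Per group compute: ROUND(AVG(age_days), 2), SUM(age_days), MIN(age_days).
  high: ids {3, 7} → ROUND(AVG(age_days), 2)=45.5, SUM(age_days)=91, MIN(age_days)=31
  low: ids {2, 4} → ROUND(AVG(age_days), 2)=16.5, SUM(age_days)=33, MIN(age_days)=4
  med: ids {5} → ROUND(AVG(age_days), 2)=4, SUM(age_days)=4, MIN(age_days)=4
  urgent: ids {1, 6, 8, 9, 10} → ROUND(AVG(age_days), 2)=31.6, SUM(age_days)=158, MIN(age_days)=18

high | 45.5 | 91 | 31 ; low | 16.5 | 33 | 4 ; med | 4 | 4 | 4 ; urgent | 31.6 | 158 | 18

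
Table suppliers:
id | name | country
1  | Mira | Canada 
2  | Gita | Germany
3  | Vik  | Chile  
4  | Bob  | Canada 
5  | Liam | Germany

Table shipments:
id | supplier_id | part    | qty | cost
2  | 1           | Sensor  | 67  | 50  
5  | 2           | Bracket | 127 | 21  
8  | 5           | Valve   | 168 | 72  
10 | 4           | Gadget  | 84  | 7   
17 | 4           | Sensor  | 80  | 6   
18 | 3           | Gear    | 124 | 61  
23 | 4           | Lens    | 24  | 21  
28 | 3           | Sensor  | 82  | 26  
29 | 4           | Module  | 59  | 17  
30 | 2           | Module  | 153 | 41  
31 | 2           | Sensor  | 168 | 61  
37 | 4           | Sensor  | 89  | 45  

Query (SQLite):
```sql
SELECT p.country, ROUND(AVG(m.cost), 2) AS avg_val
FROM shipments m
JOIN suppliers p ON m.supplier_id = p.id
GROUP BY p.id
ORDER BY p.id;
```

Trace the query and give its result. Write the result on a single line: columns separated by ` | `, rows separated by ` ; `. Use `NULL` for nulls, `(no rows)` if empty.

Join each shipments row to its suppliers via supplier_id.
Group joined rows by suppliers.id; compute ROUND(AVG(m.cost), 2) per group.
  1: ids {2} → ROUND(AVG(m.cost), 2)=50
  2: ids {5, 30, 31} → ROUND(AVG(m.cost), 2)=41
  3: ids {18, 28} → ROUND(AVG(m.cost), 2)=43.5
  4: ids {10, 17, 23, 29, 37} → ROUND(AVG(m.cost), 2)=19.2
  5: ids {8} → ROUND(AVG(m.cost), 2)=72

Canada | 50 ; Germany | 41 ; Chile | 43.5 ; Canada | 19.2 ; Germany | 72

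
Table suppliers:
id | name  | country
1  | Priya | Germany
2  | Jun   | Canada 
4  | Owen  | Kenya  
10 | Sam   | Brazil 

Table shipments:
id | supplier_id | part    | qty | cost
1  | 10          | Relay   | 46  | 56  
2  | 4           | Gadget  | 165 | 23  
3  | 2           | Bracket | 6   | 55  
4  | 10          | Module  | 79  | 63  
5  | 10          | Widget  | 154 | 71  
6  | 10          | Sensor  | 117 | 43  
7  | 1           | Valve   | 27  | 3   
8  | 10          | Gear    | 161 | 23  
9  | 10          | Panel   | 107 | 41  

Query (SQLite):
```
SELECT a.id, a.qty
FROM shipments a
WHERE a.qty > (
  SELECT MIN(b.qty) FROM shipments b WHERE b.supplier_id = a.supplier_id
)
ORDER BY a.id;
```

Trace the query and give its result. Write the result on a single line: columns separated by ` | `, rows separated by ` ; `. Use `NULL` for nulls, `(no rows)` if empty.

4 | 79 ; 5 | 154 ; 6 | 117 ; 8 | 161 ; 9 | 107

For each shipments row a, compute MIN(qty) over rows sharing a.supplier_id.
Keep row a if a.qty > that per-group MIN.
  supplier_id=1: MIN(qty) = 27
  supplier_id=2: MIN(qty) = 6
  supplier_id=4: MIN(qty) = 165
  supplier_id=10: MIN(qty) = 46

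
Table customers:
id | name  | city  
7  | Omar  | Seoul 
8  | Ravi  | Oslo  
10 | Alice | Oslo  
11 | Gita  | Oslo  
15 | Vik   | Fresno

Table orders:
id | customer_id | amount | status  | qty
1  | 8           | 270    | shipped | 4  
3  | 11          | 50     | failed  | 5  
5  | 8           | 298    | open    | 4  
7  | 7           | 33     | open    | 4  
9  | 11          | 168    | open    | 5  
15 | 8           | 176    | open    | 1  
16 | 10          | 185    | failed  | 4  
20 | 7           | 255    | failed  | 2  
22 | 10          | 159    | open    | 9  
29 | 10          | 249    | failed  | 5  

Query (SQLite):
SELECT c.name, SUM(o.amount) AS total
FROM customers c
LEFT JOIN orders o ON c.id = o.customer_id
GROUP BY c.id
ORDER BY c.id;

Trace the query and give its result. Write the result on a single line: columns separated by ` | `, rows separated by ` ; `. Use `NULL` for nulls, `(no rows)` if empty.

Omar | 288 ; Ravi | 744 ; Alice | 593 ; Gita | 218 ; Vik | NULL

LEFT JOIN keeps every customers row; unmatched ones get NULL for orders columns.
Group by customers.id and compute SUM(o.amount). SUM over an all-NULL group is NULL.
  7: ids {7, 20} → SUM(o.amount)=288
  8: ids {1, 5, 15} → SUM(o.amount)=744
  10: ids {16, 22, 29} → SUM(o.amount)=593
  11: ids {3, 9} → SUM(o.amount)=218
  15: ids {—} → SUM(o.amount)=NULL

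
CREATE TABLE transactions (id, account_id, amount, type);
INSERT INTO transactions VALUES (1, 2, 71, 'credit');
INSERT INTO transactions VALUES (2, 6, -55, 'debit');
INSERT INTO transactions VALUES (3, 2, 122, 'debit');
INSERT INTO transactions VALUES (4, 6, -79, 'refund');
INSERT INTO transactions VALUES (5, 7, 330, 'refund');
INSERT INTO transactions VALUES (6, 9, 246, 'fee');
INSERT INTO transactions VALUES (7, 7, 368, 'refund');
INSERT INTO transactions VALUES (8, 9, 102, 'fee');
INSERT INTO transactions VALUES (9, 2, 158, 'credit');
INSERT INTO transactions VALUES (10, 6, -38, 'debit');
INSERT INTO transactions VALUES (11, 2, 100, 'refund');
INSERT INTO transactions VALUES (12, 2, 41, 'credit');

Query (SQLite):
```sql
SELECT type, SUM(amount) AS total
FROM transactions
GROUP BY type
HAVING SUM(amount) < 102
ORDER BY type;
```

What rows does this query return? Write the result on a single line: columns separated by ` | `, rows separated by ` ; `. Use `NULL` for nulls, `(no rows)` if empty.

debit | 29

Partition transactions by type; compute SUM(amount) within each group.
HAVING: keep groups where SUM(amount) < 102.
  credit: ids {1, 9, 12} → SUM(amount)=270
  debit: ids {2, 3, 10} → SUM(amount)=29
  fee: ids {6, 8} → SUM(amount)=348
  refund: ids {4, 5, 7, 11} → SUM(amount)=719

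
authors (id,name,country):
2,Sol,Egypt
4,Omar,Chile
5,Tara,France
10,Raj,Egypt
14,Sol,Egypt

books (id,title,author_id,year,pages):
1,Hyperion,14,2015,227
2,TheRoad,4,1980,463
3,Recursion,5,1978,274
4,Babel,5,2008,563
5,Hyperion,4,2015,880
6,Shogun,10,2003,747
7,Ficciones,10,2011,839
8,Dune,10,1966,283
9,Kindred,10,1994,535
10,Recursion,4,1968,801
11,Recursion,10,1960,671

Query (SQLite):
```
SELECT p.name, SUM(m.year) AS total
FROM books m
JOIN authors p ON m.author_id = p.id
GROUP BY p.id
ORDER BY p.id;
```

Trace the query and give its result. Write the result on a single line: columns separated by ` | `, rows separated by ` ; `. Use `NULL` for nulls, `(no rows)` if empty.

Join each books row to its authors via author_id.
Group joined rows by authors.id; compute SUM(m.year) per group.
  4: ids {2, 5, 10} → SUM(m.year)=5963
  5: ids {3, 4} → SUM(m.year)=3986
  10: ids {6, 7, 8, 9, 11} → SUM(m.year)=9934
  14: ids {1} → SUM(m.year)=2015

Omar | 5963 ; Tara | 3986 ; Raj | 9934 ; Sol | 2015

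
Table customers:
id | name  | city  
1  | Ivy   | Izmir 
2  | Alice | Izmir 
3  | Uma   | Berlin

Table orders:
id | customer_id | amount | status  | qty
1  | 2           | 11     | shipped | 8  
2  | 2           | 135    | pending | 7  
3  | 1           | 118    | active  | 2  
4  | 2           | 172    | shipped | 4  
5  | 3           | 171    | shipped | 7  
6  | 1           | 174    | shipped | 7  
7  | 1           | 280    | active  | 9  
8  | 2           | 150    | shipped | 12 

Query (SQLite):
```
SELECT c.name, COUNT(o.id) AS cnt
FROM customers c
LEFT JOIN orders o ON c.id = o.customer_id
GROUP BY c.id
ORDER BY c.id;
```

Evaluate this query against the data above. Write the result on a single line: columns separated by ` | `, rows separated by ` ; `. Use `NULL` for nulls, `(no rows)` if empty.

LEFT JOIN keeps every customers row; unmatched ones get NULL for orders columns.
Group by customers.id and compute COUNT(o.id). COUNT(col) of an all-NULL group is 0.
  1: ids {3, 6, 7} → COUNT(o.id)=3
  2: ids {1, 2, 4, 8} → COUNT(o.id)=4
  3: ids {5} → COUNT(o.id)=1

Ivy | 3 ; Alice | 4 ; Uma | 1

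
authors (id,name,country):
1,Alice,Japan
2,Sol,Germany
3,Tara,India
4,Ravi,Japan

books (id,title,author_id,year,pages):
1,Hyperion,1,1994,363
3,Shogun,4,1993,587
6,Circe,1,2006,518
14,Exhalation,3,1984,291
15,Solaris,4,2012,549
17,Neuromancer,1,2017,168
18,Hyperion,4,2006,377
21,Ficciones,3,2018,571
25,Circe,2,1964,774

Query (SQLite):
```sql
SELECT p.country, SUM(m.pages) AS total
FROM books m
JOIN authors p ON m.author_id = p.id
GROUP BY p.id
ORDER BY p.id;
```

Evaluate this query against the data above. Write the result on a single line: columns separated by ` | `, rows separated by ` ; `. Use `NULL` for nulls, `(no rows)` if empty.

Japan | 1049 ; Germany | 774 ; India | 862 ; Japan | 1513

Join each books row to its authors via author_id.
Group joined rows by authors.id; compute SUM(m.pages) per group.
  1: ids {1, 6, 17} → SUM(m.pages)=1049
  2: ids {25} → SUM(m.pages)=774
  3: ids {14, 21} → SUM(m.pages)=862
  4: ids {3, 15, 18} → SUM(m.pages)=1513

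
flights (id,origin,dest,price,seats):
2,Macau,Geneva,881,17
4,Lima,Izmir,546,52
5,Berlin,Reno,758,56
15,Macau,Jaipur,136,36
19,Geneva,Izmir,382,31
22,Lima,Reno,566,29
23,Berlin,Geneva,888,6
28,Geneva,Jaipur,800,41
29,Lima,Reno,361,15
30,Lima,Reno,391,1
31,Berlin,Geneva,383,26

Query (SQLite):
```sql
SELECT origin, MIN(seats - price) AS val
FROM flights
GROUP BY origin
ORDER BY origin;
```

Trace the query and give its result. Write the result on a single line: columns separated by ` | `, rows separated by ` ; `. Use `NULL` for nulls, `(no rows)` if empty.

Berlin | -882 ; Geneva | -759 ; Lima | -537 ; Macau | -864

For each row compute seats - price.
Group by origin; take MIN of the expression per group.
  Berlin: ids {5, 23, 31} → MIN(seats - price)=-882
  Geneva: ids {19, 28} → MIN(seats - price)=-759
  Lima: ids {4, 22, 29, 30} → MIN(seats - price)=-537
  Macau: ids {2, 15} → MIN(seats - price)=-864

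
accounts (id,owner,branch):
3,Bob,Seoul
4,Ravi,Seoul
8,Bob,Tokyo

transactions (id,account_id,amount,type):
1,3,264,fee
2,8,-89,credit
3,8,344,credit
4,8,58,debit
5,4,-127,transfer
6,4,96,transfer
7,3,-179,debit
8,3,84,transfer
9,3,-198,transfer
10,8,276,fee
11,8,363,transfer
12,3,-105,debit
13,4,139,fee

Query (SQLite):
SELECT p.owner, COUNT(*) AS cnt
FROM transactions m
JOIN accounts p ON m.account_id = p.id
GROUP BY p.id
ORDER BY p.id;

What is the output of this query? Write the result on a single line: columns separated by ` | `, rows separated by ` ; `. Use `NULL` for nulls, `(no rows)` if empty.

Bob | 5 ; Ravi | 3 ; Bob | 5

Join each transactions row to its accounts via account_id.
Group joined rows by accounts.id; compute COUNT(*) per group.
  3: ids {1, 7, 8, 9, 12} → COUNT(*)=5
  4: ids {5, 6, 13} → COUNT(*)=3
  8: ids {2, 3, 4, 10, 11} → COUNT(*)=5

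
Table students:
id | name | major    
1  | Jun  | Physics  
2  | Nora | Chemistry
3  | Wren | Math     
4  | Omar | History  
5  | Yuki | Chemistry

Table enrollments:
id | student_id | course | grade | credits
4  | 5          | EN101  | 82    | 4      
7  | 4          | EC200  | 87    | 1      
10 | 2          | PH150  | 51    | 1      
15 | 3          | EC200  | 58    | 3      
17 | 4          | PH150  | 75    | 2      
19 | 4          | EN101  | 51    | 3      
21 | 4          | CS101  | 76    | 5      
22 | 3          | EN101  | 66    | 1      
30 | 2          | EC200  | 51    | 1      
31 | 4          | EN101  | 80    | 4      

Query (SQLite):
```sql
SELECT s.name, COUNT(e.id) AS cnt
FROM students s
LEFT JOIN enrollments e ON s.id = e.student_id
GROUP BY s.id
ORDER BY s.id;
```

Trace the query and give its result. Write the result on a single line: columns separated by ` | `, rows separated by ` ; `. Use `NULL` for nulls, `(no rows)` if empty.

LEFT JOIN keeps every students row; unmatched ones get NULL for enrollments columns.
Group by students.id and compute COUNT(e.id). COUNT(col) of an all-NULL group is 0.
  1: ids {—} → COUNT(e.id)=0
  2: ids {10, 30} → COUNT(e.id)=2
  3: ids {15, 22} → COUNT(e.id)=2
  4: ids {7, 17, 19, 21, 31} → COUNT(e.id)=5
  5: ids {4} → COUNT(e.id)=1

Jun | 0 ; Nora | 2 ; Wren | 2 ; Omar | 5 ; Yuki | 1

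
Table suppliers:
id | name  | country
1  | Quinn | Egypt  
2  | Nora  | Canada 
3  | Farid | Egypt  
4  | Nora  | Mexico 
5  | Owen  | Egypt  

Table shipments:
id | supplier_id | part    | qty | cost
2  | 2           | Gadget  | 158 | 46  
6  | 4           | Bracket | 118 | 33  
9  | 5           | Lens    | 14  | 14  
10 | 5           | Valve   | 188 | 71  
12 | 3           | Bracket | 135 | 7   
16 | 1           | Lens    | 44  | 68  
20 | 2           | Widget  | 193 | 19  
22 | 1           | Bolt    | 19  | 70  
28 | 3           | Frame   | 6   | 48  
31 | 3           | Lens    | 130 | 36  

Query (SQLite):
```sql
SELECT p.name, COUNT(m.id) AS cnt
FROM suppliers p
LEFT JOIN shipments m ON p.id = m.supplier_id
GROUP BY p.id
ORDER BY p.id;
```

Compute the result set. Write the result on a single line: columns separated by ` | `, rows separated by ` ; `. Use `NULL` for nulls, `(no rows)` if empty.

Quinn | 2 ; Nora | 2 ; Farid | 3 ; Nora | 1 ; Owen | 2

LEFT JOIN keeps every suppliers row; unmatched ones get NULL for shipments columns.
Group by suppliers.id and compute COUNT(m.id). COUNT(col) of an all-NULL group is 0.
  1: ids {16, 22} → COUNT(m.id)=2
  2: ids {2, 20} → COUNT(m.id)=2
  3: ids {12, 28, 31} → COUNT(m.id)=3
  4: ids {6} → COUNT(m.id)=1
  5: ids {9, 10} → COUNT(m.id)=2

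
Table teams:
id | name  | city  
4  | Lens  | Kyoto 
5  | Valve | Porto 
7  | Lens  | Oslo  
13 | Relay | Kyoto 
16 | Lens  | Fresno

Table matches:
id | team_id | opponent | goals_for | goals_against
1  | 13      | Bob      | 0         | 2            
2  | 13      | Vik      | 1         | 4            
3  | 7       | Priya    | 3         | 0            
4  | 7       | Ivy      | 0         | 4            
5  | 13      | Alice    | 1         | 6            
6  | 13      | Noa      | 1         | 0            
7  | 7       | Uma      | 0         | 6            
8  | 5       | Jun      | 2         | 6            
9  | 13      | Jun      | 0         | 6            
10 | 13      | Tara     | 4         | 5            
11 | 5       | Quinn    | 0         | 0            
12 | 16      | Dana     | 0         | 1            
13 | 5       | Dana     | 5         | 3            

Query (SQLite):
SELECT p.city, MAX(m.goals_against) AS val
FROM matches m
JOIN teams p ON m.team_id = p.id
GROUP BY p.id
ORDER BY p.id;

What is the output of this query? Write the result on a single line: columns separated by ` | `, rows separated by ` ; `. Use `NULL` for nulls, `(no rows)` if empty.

Porto | 6 ; Oslo | 6 ; Kyoto | 6 ; Fresno | 1

Join each matches row to its teams via team_id.
Group joined rows by teams.id; compute MAX(m.goals_against) per group.
  5: ids {8, 11, 13} → MAX(m.goals_against)=6
  7: ids {3, 4, 7} → MAX(m.goals_against)=6
  13: ids {1, 2, 5, 6, 9, 10} → MAX(m.goals_against)=6
  16: ids {12} → MAX(m.goals_against)=1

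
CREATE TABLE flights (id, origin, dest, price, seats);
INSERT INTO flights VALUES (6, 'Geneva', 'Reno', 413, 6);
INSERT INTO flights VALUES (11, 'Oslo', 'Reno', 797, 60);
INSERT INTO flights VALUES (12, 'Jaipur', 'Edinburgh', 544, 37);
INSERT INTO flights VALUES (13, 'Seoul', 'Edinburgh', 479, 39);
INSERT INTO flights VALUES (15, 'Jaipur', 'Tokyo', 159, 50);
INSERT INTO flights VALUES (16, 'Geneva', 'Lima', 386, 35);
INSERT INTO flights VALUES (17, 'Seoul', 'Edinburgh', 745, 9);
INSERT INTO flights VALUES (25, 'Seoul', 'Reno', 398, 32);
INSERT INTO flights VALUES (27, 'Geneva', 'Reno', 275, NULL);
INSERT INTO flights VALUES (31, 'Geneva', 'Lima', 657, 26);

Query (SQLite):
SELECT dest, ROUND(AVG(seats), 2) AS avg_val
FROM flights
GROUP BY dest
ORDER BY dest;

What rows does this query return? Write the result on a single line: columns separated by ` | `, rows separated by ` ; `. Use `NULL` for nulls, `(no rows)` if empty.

Edinburgh | 28.33 ; Lima | 30.5 ; Reno | 32.67 ; Tokyo | 50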